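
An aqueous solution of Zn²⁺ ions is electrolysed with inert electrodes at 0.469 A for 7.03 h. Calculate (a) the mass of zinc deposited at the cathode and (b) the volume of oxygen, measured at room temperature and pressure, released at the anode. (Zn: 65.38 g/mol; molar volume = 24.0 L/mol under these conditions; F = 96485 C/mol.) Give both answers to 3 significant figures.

Q = 0.469 × 25308 = 11870 C; n(e⁻) = 11870 / 96485 = 0.1230 mol
Cathode: Zn²⁺ + 2e⁻ → Zn → n(Zn) = 0.1230/2 = 0.06150 mol → 4.02 g
Anode: 2H₂O → O₂ + 4H⁺ + 4e⁻ → n(O₂) = 0.1230/4 = 0.03075 mol → 0.738 L

4.02 g Zn; 0.738 L O₂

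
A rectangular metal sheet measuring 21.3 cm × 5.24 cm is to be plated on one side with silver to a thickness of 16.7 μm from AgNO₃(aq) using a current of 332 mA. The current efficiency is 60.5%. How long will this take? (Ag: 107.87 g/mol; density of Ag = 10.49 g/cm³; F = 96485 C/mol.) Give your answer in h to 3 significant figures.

Plated area = 21.3 × 5.24 = 111.6 cm²
Volume = 111.6 × 16.7×10⁻⁴ cm = 0.1864 cm³
m(Ag) = 0.1864 × 10.49 = 1.955 g
n(Ag) = 1.955 / 107.87 = 0.01812 mol; n(e⁻) = 0.01812 mol
Q = 0.01812 × 96485 / 0.605 = 2890 C
t = 2890 / 0.332 = 8705 s = 2.42 h

2.42 h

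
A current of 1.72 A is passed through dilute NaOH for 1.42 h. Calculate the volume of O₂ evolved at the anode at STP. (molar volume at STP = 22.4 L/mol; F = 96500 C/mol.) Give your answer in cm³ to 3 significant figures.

510 cm³

Q = It = 1.72 × 5112 = 8793 C
n(e⁻) = Q/F = 8793/96500 = 0.09112 mol
2H₂O → O₂ + 4H⁺ + 4e⁻, so n(O₂) = 0.09112 / 4 = 0.02278 mol
V = 0.02278 × 22.4 = 0.5103 L
= 510 cm³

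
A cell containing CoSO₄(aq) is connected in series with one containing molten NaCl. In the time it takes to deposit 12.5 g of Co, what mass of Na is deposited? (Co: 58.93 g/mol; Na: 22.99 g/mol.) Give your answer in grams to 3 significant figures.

9.75 g

n(Co) = 12.5 / 58.93 = 0.2121 mol
Co²⁺ + 2e⁻ → Co, so n(e⁻) = 2 × 0.2121 = 0.4242 mol
Same current for the same time ⇒ same n(e⁻) = 0.4242 mol in both cells.
Na⁺ + e⁻ → Na, so n(Na) = 0.4242 mol
m(Na) = 0.4242 × 22.99 = 9.75 g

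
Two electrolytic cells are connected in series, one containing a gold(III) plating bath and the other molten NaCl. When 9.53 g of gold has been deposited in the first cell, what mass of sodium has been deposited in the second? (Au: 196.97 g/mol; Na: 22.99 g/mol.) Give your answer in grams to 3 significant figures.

3.34 g

n(Au) = 9.53 / 196.97 = 0.04838 mol
Au³⁺ + 3e⁻ → Au, so n(e⁻) = 3 × 0.04838 = 0.1451 mol
Same current for the same time ⇒ same n(e⁻) = 0.1451 mol in both cells.
Na⁺ + e⁻ → Na, so n(Na) = 0.1451 mol
m(Na) = 0.1451 × 22.99 = 3.34 g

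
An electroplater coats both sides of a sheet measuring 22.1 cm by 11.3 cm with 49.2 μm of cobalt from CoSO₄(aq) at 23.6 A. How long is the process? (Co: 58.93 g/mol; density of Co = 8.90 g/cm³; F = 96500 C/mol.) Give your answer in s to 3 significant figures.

3040 s

Plated area = 2 × 22.1 × 11.3 = 499.5 cm²
Volume = 499.5 × 49.2×10⁻⁴ cm = 2.458 cm³
m(Co) = 2.458 × 8.90 = 21.88 g
n(Co) = 21.88 / 58.93 = 0.3713 mol; n(e⁻) = 2 × 0.3713 = 0.7426 mol
Q = 0.7426 × 96500 = 71660 C
t = 71660 / 23.6 = 3036 s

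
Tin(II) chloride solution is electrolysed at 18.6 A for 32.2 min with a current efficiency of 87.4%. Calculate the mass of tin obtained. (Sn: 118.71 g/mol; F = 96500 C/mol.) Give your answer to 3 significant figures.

19.3 g

Q = 18.6 × 1932 = 35940 C
n(e⁻) = 35940 / 96500 = 0.3724 mol
Sn²⁺ + 2e⁻ → Sn, so theoretical m(Sn) = 0.1862 × 118.71 = 22.10 g
Actual mass = 87.4% × 22.10 = 19.3 g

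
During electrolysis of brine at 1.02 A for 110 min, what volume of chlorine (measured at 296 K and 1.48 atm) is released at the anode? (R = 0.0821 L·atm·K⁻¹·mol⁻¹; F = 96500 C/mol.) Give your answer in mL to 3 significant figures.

573 mL

Q = 1.02 A × 6600 s = 6732 C
n(e⁻) = Q/F = 6732/96500 = 0.06976 mol
2Cl⁻ → Cl₂ + 2e⁻, so n(Cl₂) = 0.06976 / 2 = 0.03488 mol
V = nRT/P = 0.03488 × 0.0821 × 296 / 1.48 = 0.5727 L
= 573 mL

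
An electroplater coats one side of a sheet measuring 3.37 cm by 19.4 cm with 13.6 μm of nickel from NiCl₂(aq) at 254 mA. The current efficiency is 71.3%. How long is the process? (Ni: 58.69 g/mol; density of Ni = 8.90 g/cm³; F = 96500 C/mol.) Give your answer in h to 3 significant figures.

Plated area = 3.37 × 19.4 = 65.38 cm²
Volume = 65.38 × 13.6×10⁻⁴ cm = 0.08892 cm³
m(Ni) = 0.08892 × 8.90 = 0.7914 g
n(Ni) = 0.7914 / 58.69 = 0.01348 mol; n(e⁻) = 2 × 0.01348 = 0.02696 mol
Q = 0.02696 × 96500 / 0.713 = 3649 C
t = 3649 / 0.254 = 14370 s = 3.99 h

3.99 h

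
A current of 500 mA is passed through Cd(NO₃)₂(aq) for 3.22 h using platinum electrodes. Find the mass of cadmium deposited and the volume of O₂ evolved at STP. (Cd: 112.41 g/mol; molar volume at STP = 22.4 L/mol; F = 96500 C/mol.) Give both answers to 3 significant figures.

3.38 g Cd; 0.336 L O₂

Q = 0.500 × 11592 = 5796 C; n(e⁻) = 5796 / 96500 = 0.06006 mol
Cathode: Cd²⁺ + 2e⁻ → Cd → n(Cd) = 0.06006/2 = 0.03003 mol → 3.38 g
Anode: 2H₂O → O₂ + 4H⁺ + 4e⁻ → n(O₂) = 0.06006/4 = 0.01502 mol → 0.336 L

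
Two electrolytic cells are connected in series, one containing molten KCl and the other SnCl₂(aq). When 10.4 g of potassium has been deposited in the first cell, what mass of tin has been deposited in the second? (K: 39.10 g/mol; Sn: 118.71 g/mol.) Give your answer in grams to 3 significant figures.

n(K) = 10.4 / 39.10 = 0.2660 mol
K⁺ + e⁻ → K, so n(e⁻) = 0.2660 mol
Same current for the same time ⇒ same n(e⁻) = 0.2660 mol in both cells.
Sn²⁺ + 2e⁻ → Sn, so n(Sn) = 0.2660 / 2 = 0.1330 mol
m(Sn) = 0.1330 × 118.71 = 15.8 g

15.8 g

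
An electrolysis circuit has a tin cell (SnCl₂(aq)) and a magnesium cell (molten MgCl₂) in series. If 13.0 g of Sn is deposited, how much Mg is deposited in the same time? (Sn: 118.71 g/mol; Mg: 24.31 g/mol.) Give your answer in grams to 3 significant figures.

n(Sn) = 13.0 / 118.71 = 0.1095 mol
Sn²⁺ + 2e⁻ → Sn, so n(e⁻) = 2 × 0.1095 = 0.2190 mol
The cells are in series, so the same charge (and hence the same n(e⁻) = 0.2190 mol) passes through both.
Mg²⁺ + 2e⁻ → Mg, so n(Mg) = 0.2190 / 2 = 0.1095 mol
m(Mg) = 0.1095 × 24.31 = 2.66 g

2.66 g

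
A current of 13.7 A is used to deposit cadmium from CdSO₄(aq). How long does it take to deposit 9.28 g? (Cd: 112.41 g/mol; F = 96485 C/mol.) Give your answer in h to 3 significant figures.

0.323 h

n(Cd) = 9.28 / 112.41 = 0.08255 mol
Cd²⁺ + 2e⁻ → Cd, so n(e⁻) = 2 × 0.08255 = 0.1651 mol
Q = 0.1651 × 96485 = 15930 C
t = Q / I = 15930 / 13.7 = 1163 s = 0.323 h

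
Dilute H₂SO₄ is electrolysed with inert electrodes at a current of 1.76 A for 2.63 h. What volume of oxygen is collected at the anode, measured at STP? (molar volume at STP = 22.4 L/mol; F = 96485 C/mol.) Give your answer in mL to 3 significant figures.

Charge passed = 1.76 × 9468 = 16660 C
n(e⁻) = Q/F = 16660/96485 = 0.1727 mol
2H₂O → O₂ + 4H⁺ + 4e⁻, so n(O₂) = 0.1727 / 4 = 0.04318 mol
V = 0.04318 × 22.4 = 0.9672 L
= 967 mL

967 mL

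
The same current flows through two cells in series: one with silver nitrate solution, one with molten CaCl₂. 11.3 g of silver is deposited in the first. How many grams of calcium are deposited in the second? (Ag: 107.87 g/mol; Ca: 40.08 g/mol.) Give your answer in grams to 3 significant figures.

n(Ag) = 11.3 / 107.87 = 0.1048 mol
Ag⁺ + e⁻ → Ag, so n(e⁻) = 0.1048 mol
Since the cells are in series, n(e⁻) in the Ca cell is also 0.1048 mol.
Ca²⁺ + 2e⁻ → Ca, so n(Ca) = 0.1048 / 2 = 0.05240 mol
m(Ca) = 0.05240 × 40.08 = 2.10 g

2.10 g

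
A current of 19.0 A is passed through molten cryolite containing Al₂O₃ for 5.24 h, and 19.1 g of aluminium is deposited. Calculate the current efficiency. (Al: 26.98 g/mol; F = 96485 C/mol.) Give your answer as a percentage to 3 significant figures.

Q = 19.0 × 18864 = 3.584×10^5 C
n(e⁻) = 3.584×10^5 / 96485 = 3.715 mol
Al³⁺ + 3e⁻ → Al, so theoretical n(Al) = 1.238 mol → 33.40 g
Efficiency = 19.1 / 33.40 = 0.5719 = 57.2%

57.2%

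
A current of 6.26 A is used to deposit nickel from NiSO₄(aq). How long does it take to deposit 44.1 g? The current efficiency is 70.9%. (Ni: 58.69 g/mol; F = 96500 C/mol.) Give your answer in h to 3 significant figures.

9.08 h

n(Ni) = 44.1 / 58.69 = 0.7514 mol
Ni²⁺ + 2e⁻ → Ni, so n(e⁻) = 2 × 0.7514 = 1.503 mol
Q = 1.503 × 96500 / 0.709 = 2.046×10^5 C
t = Q / I = 2.046×10^5 / 6.26 = 32680 s = 9.08 h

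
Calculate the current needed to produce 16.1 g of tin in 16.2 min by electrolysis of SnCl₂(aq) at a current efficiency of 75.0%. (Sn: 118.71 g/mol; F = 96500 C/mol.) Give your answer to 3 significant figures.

n(Sn) = 16.1 / 118.71 = 0.1356 mol
Sn²⁺ + 2e⁻ → Sn, so n(e⁻) = 2 × 0.1356 = 0.2712 mol
Q = 0.2712 × 96500 / 0.750 = 34890 C
I = Q / t = 34890 / 972 s = 35.9 A

35.9 A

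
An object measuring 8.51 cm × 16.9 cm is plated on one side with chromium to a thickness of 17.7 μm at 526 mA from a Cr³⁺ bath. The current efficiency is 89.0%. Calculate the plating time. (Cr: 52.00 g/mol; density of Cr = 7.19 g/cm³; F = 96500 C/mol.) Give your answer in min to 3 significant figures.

Plated area = 8.51 × 16.9 = 143.8 cm²
Volume = 143.8 × 17.7×10⁻⁴ cm = 0.2545 cm³
m(Cr) = 0.2545 × 7.19 = 1.830 g
n(Cr) = 1.830 / 52.00 = 0.03519 mol; n(e⁻) = 3 × 0.03519 = 0.1056 mol
Q = 0.1056 × 96500 / 0.890 = 11450 C
t = 11450 / 0.526 = 21770 s = 363 min

363 min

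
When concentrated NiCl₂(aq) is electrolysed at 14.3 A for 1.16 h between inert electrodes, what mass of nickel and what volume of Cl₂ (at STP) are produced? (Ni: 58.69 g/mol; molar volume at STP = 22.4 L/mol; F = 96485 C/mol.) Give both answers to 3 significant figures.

18.2 g Ni; 6.93 L Cl₂

Q = 14.3 × 4176 = 59720 C; n(e⁻) = 59720 / 96485 = 0.6190 mol
Cathode: Ni²⁺ + 2e⁻ → Ni → n(Ni) = 0.6190/2 = 0.3095 mol → 18.2 g
Anode: 2Cl⁻ → Cl₂ + 2e⁻ → n(Cl₂) = 0.6190/2 = 0.3095 mol → 6.93 L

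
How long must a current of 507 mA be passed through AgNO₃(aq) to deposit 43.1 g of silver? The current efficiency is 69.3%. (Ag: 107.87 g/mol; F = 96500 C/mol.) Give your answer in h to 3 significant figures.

30.5 h

n(Ag) = 43.1 / 107.87 = 0.3996 mol
Ag⁺ + e⁻ → Ag, so n(e⁻) = 0.3996 mol
Q = 0.3996 × 96500 / 0.693 = 55640 C
t = Q / I = 55640 / 0.507 = 1.097×10^5 s = 30.5 h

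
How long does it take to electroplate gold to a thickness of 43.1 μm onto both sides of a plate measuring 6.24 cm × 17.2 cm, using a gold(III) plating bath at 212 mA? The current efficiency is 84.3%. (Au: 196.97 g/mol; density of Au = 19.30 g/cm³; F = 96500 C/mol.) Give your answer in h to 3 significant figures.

40.8 h

Plated area = 2 × 6.24 × 17.2 = 214.7 cm²
Volume = 214.7 × 43.1×10⁻⁴ cm = 0.9254 cm³
m(Au) = 0.9254 × 19.30 = 17.86 g
n(Au) = 17.86 / 196.97 = 0.09067 mol; n(e⁻) = 3 × 0.09067 = 0.2720 mol
Q = 0.2720 × 96500 / 0.843 = 31140 C
t = 31140 / 0.212 = 1.469×10^5 s = 40.8 h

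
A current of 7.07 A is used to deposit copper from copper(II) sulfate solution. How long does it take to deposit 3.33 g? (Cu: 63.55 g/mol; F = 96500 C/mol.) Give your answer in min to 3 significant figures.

23.8 min

n(Cu) = 3.33 / 63.55 = 0.05240 mol
Cu²⁺ + 2e⁻ → Cu, so n(e⁻) = 2 × 0.05240 = 0.1048 mol
Q = 0.1048 × 96500 = 10110 C
t = Q / I = 10110 / 7.07 = 1430 s = 23.8 min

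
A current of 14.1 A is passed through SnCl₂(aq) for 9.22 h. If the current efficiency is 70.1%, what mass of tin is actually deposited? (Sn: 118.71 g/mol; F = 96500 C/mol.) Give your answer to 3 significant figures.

Q = 14.1 × 33192 = 4.680×10^5 C
n(e⁻) = 4.680×10^5 / 96500 = 4.850 mol
Sn²⁺ + 2e⁻ → Sn, so theoretical m(Sn) = 2.425 × 118.71 = 287.9 g
Actual mass = 70.1% × 287.9 = 202 g

202 g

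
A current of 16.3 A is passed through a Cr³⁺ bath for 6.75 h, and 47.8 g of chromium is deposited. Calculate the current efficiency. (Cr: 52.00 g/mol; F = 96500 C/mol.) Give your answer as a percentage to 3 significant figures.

Q = 16.3 × 24300 = 3.961×10^5 C
n(e⁻) = 3.961×10^5 / 96500 = 4.105 mol
Cr³⁺ + 3e⁻ → Cr, so theoretical n(Cr) = 1.368 mol → 71.14 g
Efficiency = 47.8 / 71.14 = 0.6719 = 67.2%

67.2%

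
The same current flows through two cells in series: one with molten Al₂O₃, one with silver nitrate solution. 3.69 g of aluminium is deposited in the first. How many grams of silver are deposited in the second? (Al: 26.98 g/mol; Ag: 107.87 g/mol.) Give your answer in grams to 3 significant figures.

n(Al) = 3.69 / 26.98 = 0.1368 mol
Al³⁺ + 3e⁻ → Al, so n(e⁻) = 3 × 0.1368 = 0.4104 mol
Since the cells are in series, n(e⁻) in the Ag cell is also 0.4104 mol.
Ag⁺ + e⁻ → Ag, so n(Ag) = 0.4104 mol
m(Ag) = 0.4104 × 107.87 = 44.3 g

44.3 g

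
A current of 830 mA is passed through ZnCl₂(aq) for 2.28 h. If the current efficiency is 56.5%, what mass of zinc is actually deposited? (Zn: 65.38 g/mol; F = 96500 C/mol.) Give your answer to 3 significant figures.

Q = 0.830 × 8208 = 6813 C
n(e⁻) = 6813 / 96500 = 0.07060 mol
Zn²⁺ + 2e⁻ → Zn, so theoretical m(Zn) = 0.03530 × 65.38 = 2.308 g
Actual mass = 56.5% × 2.308 = 1.30 g

1.30 g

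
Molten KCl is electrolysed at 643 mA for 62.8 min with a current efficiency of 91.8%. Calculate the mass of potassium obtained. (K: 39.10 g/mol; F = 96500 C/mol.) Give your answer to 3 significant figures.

0.901 g

Q = 0.643 × 3768 = 2423 C
n(e⁻) = 2423 / 96500 = 0.02511 mol
K⁺ + e⁻ → K, so theoretical m(K) = 0.02511 × 39.10 = 0.9818 g
Actual mass = 91.8% × 0.9818 = 0.901 g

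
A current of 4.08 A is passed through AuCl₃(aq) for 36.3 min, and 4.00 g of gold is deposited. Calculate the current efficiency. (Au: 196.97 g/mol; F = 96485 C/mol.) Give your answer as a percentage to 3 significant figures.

66.1%

Q = 4.08 × 2178 = 8886 C
n(e⁻) = 8886 / 96485 = 0.09210 mol
Au³⁺ + 3e⁻ → Au, so theoretical n(Au) = 0.03070 mol → 6.047 g
Efficiency = 4.00 / 6.047 = 0.6615 = 66.1%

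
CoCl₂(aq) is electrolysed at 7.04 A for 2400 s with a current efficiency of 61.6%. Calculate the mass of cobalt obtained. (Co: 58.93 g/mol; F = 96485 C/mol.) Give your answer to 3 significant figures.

Q = 7.04 × 2400 = 16900 C
n(e⁻) = 16900 / 96485 = 0.1752 mol
Co²⁺ + 2e⁻ → Co, so theoretical m(Co) = 0.08760 × 58.93 = 5.162 g
Actual mass = 61.6% × 5.162 = 3.18 g

3.18 g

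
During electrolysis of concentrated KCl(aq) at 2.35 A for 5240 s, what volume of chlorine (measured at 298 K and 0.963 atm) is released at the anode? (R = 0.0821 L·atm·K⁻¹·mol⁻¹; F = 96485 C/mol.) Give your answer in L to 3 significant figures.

1.62 L

Charge passed = 2.35 × 5240 = 12310 C
n(e⁻) = 12310 / 96485 = 0.1276 mol
2Cl⁻ → Cl₂ + 2e⁻, so n(Cl₂) = 0.1276 / 2 = 0.06380 mol
V = nRT/P = 0.06380 × 0.0821 × 298 / 0.963 = 1.621 L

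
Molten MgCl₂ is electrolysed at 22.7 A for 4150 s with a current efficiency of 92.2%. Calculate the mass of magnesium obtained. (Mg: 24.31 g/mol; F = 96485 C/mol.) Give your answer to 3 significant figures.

Q = 22.7 × 4150 = 94210 C
n(e⁻) = 94210 / 96485 = 0.9764 mol
Mg²⁺ + 2e⁻ → Mg, so theoretical m(Mg) = 0.4882 × 24.31 = 11.87 g
Actual mass = 92.2% × 11.87 = 10.9 g

10.9 g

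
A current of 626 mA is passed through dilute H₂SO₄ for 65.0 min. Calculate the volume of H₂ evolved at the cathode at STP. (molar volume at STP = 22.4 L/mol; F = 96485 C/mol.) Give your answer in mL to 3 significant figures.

283 mL

Q = It = 0.626 × 3900 = 2441 C
Moles of electrons = 2441 / 96485 = 0.02530 mol
2H⁺ + 2e⁻ → H₂, so n(H₂) = 0.02530 / 2 = 0.01265 mol
V = 0.01265 × 22.4 = 0.2834 L
= 283 mL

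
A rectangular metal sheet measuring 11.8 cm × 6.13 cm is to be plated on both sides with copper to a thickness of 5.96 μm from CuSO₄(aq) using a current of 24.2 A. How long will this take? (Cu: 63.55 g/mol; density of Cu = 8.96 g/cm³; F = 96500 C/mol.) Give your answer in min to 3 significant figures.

Plated area = 2 × 11.8 × 6.13 = 144.7 cm²
Volume = 144.7 × 5.96×10⁻⁴ cm = 0.08624 cm³
m(Cu) = 0.08624 × 8.96 = 0.7727 g
n(Cu) = 0.7727 / 63.55 = 0.01216 mol; n(e⁻) = 2 × 0.01216 = 0.02432 mol
Q = 0.02432 × 96500 = 2347 C
t = 2347 / 24.2 = 96.98 s = 1.62 min

1.62 min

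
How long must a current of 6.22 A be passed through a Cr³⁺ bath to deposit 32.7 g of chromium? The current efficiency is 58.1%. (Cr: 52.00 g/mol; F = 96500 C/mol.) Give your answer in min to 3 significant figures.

840 min

n(Cr) = 32.7 / 52.00 = 0.6288 mol
Cr³⁺ + 3e⁻ → Cr, so n(e⁻) = 3 × 0.6288 = 1.886 mol
Q = 1.886 × 96500 / 0.581 = 3.133×10^5 C
t = Q / I = 3.133×10^5 / 6.22 = 50370 s = 840 min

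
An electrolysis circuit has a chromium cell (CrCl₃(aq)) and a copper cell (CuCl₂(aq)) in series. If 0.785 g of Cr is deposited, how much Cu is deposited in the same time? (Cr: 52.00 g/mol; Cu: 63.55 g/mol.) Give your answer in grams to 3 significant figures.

n(Cr) = 0.785 / 52.00 = 0.01510 mol
Cr³⁺ + 3e⁻ → Cr, so n(e⁻) = 3 × 0.01510 = 0.04530 mol
Since the cells are in series, n(e⁻) in the Cu cell is also 0.04530 mol.
Cu²⁺ + 2e⁻ → Cu, so n(Cu) = 0.04530 / 2 = 0.02265 mol
m(Cu) = 0.02265 × 63.55 = 1.44 g

1.44 g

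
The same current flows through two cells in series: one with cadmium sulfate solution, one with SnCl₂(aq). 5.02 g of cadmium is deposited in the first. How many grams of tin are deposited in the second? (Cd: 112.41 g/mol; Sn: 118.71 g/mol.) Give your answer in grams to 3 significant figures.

n(Cd) = 5.02 / 112.41 = 0.04466 mol
Cd²⁺ + 2e⁻ → Cd, so n(e⁻) = 2 × 0.04466 = 0.08932 mol
In series, the same 0.08932 mol of electrons flows through the second cell.
Sn²⁺ + 2e⁻ → Sn, so n(Sn) = 0.08932 / 2 = 0.04466 mol
m(Sn) = 0.04466 × 118.71 = 5.30 g

5.30 g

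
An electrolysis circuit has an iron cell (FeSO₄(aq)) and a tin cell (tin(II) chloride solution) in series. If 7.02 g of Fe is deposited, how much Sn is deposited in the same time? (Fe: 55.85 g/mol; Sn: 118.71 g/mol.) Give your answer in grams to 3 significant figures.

14.9 g

n(Fe) = 7.02 / 55.85 = 0.1257 mol
Fe²⁺ + 2e⁻ → Fe, so n(e⁻) = 2 × 0.1257 = 0.2514 mol
The cells are in series, so the same charge (and hence the same n(e⁻) = 0.2514 mol) passes through both.
Sn²⁺ + 2e⁻ → Sn, so n(Sn) = 0.2514 / 2 = 0.1257 mol
m(Sn) = 0.1257 × 118.71 = 14.9 g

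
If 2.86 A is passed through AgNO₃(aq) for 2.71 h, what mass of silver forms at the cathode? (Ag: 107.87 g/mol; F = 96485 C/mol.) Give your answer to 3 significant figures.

31.2 g

Q = It = 2.86 × 9756 = 27900 C
n(e⁻) = Q/F = 27900/96485 = 0.2892 mol
Ag⁺ + e⁻ → Ag, so n(Ag) = 0.2892 mol
m = 0.2892 × 107.87 = 31.2 g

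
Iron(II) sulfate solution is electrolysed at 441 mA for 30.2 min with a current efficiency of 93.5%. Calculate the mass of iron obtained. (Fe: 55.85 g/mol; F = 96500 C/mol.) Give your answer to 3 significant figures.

0.216 g

Q = 0.441 × 1812 = 799.1 C
n(e⁻) = 799.1 / 96500 = 0.008281 mol
Fe²⁺ + 2e⁻ → Fe, so theoretical m(Fe) = 0.004141 × 55.85 = 0.2313 g
Actual mass = 93.5% × 0.2313 = 0.216 g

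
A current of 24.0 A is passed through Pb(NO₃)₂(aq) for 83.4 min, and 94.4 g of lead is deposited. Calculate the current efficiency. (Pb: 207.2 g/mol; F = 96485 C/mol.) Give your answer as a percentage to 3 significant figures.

73.2%

Q = 24.0 × 5004 = 1.201×10^5 C
n(e⁻) = 1.201×10^5 / 96485 = 1.245 mol
Pb²⁺ + 2e⁻ → Pb, so theoretical n(Pb) = 0.6225 mol → 129.0 g
Efficiency = 94.4 / 129.0 = 0.7318 = 73.2%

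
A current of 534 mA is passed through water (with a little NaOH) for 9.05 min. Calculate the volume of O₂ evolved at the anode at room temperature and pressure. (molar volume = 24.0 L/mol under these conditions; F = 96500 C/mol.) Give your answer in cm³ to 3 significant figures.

Charge passed = 0.534 × 543 = 290.0 C
Moles of electrons = 290.0 / 96500 = 0.003005 mol
2H₂O → O₂ + 4H⁺ + 4e⁻, so n(O₂) = 0.003005 / 4 = 7.513×10^-4 mol
V = 7.513×10^-4 × 24.0 = 0.01803 L
= 18.0 cm³

18.0 cm³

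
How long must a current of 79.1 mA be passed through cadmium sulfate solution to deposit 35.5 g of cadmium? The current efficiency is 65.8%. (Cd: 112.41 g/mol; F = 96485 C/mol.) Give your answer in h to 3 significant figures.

325 h

n(Cd) = 35.5 / 112.41 = 0.3158 mol
Cd²⁺ + 2e⁻ → Cd, so n(e⁻) = 2 × 0.3158 = 0.6316 mol
Q = 0.6316 × 96485 / 0.658 = 92610 C
t = Q / I = 92610 / 0.0791 = 1.171×10^6 s = 325 h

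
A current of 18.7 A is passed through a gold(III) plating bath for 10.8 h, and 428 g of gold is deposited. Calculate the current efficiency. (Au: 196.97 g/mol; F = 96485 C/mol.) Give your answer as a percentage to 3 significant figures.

Q = 18.7 × 38880 = 7.271×10^5 C
n(e⁻) = 7.271×10^5 / 96485 = 7.536 mol
Au³⁺ + 3e⁻ → Au, so theoretical n(Au) = 2.512 mol → 494.8 g
Efficiency = 428 / 494.8 = 0.8650 = 86.5%

86.5%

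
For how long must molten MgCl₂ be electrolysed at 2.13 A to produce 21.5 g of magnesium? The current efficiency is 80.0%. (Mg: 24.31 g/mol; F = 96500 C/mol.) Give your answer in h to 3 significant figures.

27.8 h

n(Mg) = 21.5 / 24.31 = 0.8844 mol
Mg²⁺ + 2e⁻ → Mg, so n(e⁻) = 2 × 0.8844 = 1.769 mol
Q = 1.769 × 96500 / 0.800 = 2.134×10^5 C
t = Q / I = 2.134×10^5 / 2.13 = 1.002×10^5 s = 27.8 h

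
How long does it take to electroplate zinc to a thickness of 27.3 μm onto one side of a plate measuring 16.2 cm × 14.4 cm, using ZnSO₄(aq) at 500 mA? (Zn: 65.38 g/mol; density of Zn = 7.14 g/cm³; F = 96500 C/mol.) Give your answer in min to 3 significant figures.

Plated area = 16.2 × 14.4 = 233.3 cm²
Volume = 233.3 × 27.3×10⁻⁴ cm = 0.6369 cm³
m(Zn) = 0.6369 × 7.14 = 4.547 g
n(Zn) = 4.547 / 65.38 = 0.06955 mol; n(e⁻) = 2 × 0.06955 = 0.1391 mol
Q = 0.1391 × 96500 = 13420 C
t = 13420 / 0.500 = 26840 s = 447 min

447 min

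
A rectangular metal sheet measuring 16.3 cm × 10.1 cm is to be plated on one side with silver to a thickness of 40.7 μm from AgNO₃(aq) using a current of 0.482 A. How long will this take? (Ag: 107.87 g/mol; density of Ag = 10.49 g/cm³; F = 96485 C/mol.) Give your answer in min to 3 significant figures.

Plated area = 16.3 × 10.1 = 164.6 cm²
Volume = 164.6 × 40.7×10⁻⁴ cm = 0.6699 cm³
m(Ag) = 0.6699 × 10.49 = 7.027 g
n(Ag) = 7.027 / 107.87 = 0.06514 mol; n(e⁻) = 0.06514 mol
Q = 0.06514 × 96485 = 6285 C
t = 6285 / 0.482 = 13040 s = 217 min

217 min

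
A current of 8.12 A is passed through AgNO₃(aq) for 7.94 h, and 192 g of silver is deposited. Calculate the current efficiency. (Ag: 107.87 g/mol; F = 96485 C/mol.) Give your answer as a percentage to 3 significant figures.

Q = 8.12 × 28584 = 2.321×10^5 C
n(e⁻) = 2.321×10^5 / 96485 = 2.406 mol
Ag⁺ + e⁻ → Ag, so theoretical n(Ag) = 2.406 mol → 259.5 g
Efficiency = 192 / 259.5 = 0.7399 = 74.0%

74.0%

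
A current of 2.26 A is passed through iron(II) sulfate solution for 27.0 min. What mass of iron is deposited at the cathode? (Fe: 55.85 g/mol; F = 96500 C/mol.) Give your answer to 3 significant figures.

1.06 g

Charge passed = 2.26 × 1620 = 3661 C
n(e⁻) = Q/F = 3661/96500 = 0.03794 mol
Fe²⁺ + 2e⁻ → Fe, so n(Fe) = 0.03794 / 2 = 0.01897 mol
m = 0.01897 × 55.85 = 1.06 g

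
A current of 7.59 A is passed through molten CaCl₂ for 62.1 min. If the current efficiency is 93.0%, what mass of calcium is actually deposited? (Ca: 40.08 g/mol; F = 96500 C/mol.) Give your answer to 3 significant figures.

Q = 7.59 × 3726 = 28280 C
n(e⁻) = 28280 / 96500 = 0.2931 mol
Ca²⁺ + 2e⁻ → Ca, so theoretical m(Ca) = 0.1466 × 40.08 = 5.876 g
Actual mass = 93.0% × 5.876 = 5.46 g

5.46 g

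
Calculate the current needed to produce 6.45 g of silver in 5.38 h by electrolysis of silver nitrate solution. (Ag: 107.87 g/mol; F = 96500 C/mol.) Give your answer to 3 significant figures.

0.298 A

n(Ag) = 6.45 / 107.87 = 0.05979 mol
Ag⁺ + e⁻ → Ag, so n(e⁻) = 0.05979 mol
Q = 0.05979 × 96500 = 5770 C
I = Q / t = 5770 / 19368 s = 0.298 A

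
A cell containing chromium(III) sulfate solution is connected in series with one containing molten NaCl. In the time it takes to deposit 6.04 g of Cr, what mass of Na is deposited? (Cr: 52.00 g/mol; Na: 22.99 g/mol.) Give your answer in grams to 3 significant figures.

8.01 g

n(Cr) = 6.04 / 52.00 = 0.1162 mol
Cr³⁺ + 3e⁻ → Cr, so n(e⁻) = 3 × 0.1162 = 0.3486 mol
In series, the same 0.3486 mol of electrons flows through the second cell.
Na⁺ + e⁻ → Na, so n(Na) = 0.3486 mol
m(Na) = 0.3486 × 22.99 = 8.01 g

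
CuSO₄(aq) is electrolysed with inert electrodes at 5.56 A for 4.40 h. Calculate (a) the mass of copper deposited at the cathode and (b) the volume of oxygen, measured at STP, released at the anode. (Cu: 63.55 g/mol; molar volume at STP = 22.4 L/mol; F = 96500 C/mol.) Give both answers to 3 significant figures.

Q = 5.56 × 15840 = 88070 C; n(e⁻) = 88070 / 96500 = 0.9126 mol
Cathode: Cu²⁺ + 2e⁻ → Cu → n(Cu) = 0.9126/2 = 0.4563 mol → 29.0 g
Anode: 2H₂O → O₂ + 4H⁺ + 4e⁻ → n(O₂) = 0.9126/4 = 0.2282 mol → 5.11 L

29.0 g Cu; 5.11 L O₂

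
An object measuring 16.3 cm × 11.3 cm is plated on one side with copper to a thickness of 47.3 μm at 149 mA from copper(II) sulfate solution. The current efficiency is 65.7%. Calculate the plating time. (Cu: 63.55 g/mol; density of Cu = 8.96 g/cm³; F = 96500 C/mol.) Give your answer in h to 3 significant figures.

67.3 h

Plated area = 16.3 × 11.3 = 184.2 cm²
Volume = 184.2 × 47.3×10⁻⁴ cm = 0.8713 cm³
m(Cu) = 0.8713 × 8.96 = 7.807 g
n(Cu) = 7.807 / 63.55 = 0.1228 mol; n(e⁻) = 2 × 0.1228 = 0.2456 mol
Q = 0.2456 × 96500 / 0.657 = 36070 C
t = 36070 / 0.149 = 2.421×10^5 s = 67.3 h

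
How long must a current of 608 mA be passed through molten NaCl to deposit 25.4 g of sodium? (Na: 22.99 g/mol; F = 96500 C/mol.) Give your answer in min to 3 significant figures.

n(Na) = 25.4 / 22.99 = 1.105 mol
Na⁺ + e⁻ → Na, so n(e⁻) = 1.105 mol
Q = 1.105 × 96500 = 1.066×10^5 C
t = Q / I = 1.066×10^5 / 0.608 = 1.753×10^5 s = 2920 min

2920 min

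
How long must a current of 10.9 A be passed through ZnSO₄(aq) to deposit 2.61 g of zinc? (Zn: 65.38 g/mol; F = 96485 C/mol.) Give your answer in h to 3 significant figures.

0.196 h

n(Zn) = 2.61 / 65.38 = 0.03992 mol
Zn²⁺ + 2e⁻ → Zn, so n(e⁻) = 2 × 0.03992 = 0.07984 mol
Q = 0.07984 × 96485 = 7703 C
t = Q / I = 7703 / 10.9 = 706.7 s = 0.196 h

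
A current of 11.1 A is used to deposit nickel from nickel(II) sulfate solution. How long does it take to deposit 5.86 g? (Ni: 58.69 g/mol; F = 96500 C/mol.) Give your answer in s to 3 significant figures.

n(Ni) = 5.86 / 58.69 = 0.09985 mol
Ni²⁺ + 2e⁻ → Ni, so n(e⁻) = 2 × 0.09985 = 0.1997 mol
Q = 0.1997 × 96500 = 19270 C
t = Q / I = 19270 / 11.1 = 1736 s

1740 s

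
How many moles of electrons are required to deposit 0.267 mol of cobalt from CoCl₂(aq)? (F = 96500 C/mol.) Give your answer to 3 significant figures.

Co²⁺ + 2e⁻ → Co, so n(e⁻) = 2 × 0.267 = 0.5340 mol

0.534 mol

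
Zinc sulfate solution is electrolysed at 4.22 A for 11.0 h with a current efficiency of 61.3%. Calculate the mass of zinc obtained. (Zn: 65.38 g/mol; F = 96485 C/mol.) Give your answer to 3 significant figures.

Q = 4.22 × 39600 = 1.671×10^5 C
n(e⁻) = 1.671×10^5 / 96485 = 1.732 mol
Zn²⁺ + 2e⁻ → Zn, so theoretical m(Zn) = 0.8660 × 65.38 = 56.62 g
Actual mass = 61.3% × 56.62 = 34.7 g

34.7 g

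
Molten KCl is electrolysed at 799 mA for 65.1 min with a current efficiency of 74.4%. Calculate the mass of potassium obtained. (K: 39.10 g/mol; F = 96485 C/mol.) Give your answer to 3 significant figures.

Q = 0.799 × 3906 = 3121 C
n(e⁻) = 3121 / 96485 = 0.03235 mol
K⁺ + e⁻ → K, so theoretical m(K) = 0.03235 × 39.10 = 1.265 g
Actual mass = 74.4% × 1.265 = 0.941 g

0.941 g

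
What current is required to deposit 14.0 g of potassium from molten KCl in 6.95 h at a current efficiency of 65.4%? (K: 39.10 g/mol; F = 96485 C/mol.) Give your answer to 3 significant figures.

2.11 A

n(K) = 14.0 / 39.10 = 0.3581 mol
K⁺ + e⁻ → K, so n(e⁻) = 0.3581 mol
Q = 0.3581 × 96485 / 0.654 = 52830 C
I = Q / t = 52830 / 25020 s = 2.11 A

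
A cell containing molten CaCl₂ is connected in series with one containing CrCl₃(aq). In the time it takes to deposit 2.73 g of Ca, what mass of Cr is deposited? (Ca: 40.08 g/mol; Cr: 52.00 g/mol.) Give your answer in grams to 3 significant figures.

2.36 g

n(Ca) = 2.73 / 40.08 = 0.06811 mol
Ca²⁺ + 2e⁻ → Ca, so n(e⁻) = 2 × 0.06811 = 0.1362 mol
The cells are in series, so the same charge (and hence the same n(e⁻) = 0.1362 mol) passes through both.
Cr³⁺ + 3e⁻ → Cr, so n(Cr) = 0.1362 / 3 = 0.04540 mol
m(Cr) = 0.04540 × 52.00 = 2.36 g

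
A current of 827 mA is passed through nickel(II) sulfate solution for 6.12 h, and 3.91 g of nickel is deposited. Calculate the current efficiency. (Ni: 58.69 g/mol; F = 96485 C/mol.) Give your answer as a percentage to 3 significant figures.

Q = 0.827 × 22032 = 18220 C
n(e⁻) = 18220 / 96485 = 0.1888 mol
Ni²⁺ + 2e⁻ → Ni, so theoretical n(Ni) = 0.09440 mol → 5.540 g
Efficiency = 3.91 / 5.540 = 0.7058 = 70.6%

70.6%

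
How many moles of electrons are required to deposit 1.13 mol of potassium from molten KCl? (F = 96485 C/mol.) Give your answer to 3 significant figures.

K⁺ + e⁻ → K, so n(e⁻) = 1 × 1.13 = 1.130 mol

1.13 mol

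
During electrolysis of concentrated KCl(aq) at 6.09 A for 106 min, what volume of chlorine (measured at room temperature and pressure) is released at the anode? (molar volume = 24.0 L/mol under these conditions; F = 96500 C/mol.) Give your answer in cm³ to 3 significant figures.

4820 cm³

Q = It = 6.09 × 6360 = 38730 C
n(e⁻) = Q/F = 38730/96500 = 0.4013 mol
2Cl⁻ → Cl₂ + 2e⁻, so n(Cl₂) = 0.4013 / 2 = 0.2007 mol
V = 0.2007 × 24.0 = 4.817 L
= 4820 cm³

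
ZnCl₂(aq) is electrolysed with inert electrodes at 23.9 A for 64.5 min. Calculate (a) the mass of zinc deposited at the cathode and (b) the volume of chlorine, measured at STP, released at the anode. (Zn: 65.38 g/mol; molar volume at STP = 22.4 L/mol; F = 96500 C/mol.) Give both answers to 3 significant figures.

Q = 23.9 × 3870 = 92490 C; n(e⁻) = 92490 / 96500 = 0.9584 mol
Cathode: Zn²⁺ + 2e⁻ → Zn → n(Zn) = 0.9584/2 = 0.4792 mol → 31.3 g
Anode: 2Cl⁻ → Cl₂ + 2e⁻ → n(Cl₂) = 0.9584/2 = 0.4792 mol → 10.7 L

31.3 g Zn; 10.7 L Cl₂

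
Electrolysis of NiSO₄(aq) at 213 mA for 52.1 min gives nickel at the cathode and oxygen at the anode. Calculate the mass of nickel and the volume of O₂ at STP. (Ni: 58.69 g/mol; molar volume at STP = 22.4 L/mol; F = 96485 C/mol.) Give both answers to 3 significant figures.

0.203 g Ni; 0.0386 L O₂

Q = 0.213 × 3126 = 665.8 C; n(e⁻) = 665.8 / 96485 = 0.006901 mol
Cathode: Ni²⁺ + 2e⁻ → Ni → n(Ni) = 0.006901/2 = 0.003451 mol → 0.203 g
Anode: 2H₂O → O₂ + 4H⁺ + 4e⁻ → n(O₂) = 0.006901/4 = 0.001725 mol → 0.0386 L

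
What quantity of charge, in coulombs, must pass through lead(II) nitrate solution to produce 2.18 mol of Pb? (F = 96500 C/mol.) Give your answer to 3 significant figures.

4.21×10^5 C

Pb²⁺ + 2e⁻ → Pb, so n(e⁻) = 2 × 2.18 = 4.360 mol
Q = 4.360 × 96500 = 4.207×10^5 C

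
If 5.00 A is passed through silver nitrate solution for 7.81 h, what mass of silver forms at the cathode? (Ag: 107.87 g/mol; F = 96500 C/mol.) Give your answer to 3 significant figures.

Q = 5.00 A × 28116 s = 1.406×10^5 C
n(e⁻) = 1.406×10^5 / 96500 = 1.457 mol
Ag⁺ + e⁻ → Ag, so n(Ag) = 1.457 mol
m = 1.457 × 107.87 = 157 g

157 g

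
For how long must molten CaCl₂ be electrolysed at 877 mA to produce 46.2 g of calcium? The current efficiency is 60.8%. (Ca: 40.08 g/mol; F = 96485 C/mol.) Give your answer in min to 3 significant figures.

n(Ca) = 46.2 / 40.08 = 1.153 mol
Ca²⁺ + 2e⁻ → Ca, so n(e⁻) = 2 × 1.153 = 2.306 mol
Q = 2.306 × 96485 / 0.608 = 3.659×10^5 C
t = Q / I = 3.659×10^5 / 0.877 = 4.172×10^5 s = 6950 min

6950 min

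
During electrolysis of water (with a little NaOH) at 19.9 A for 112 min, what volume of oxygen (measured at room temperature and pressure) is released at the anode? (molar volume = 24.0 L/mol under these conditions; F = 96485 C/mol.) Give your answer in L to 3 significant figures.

Charge passed = 19.9 × 6720 = 1.337×10^5 C
n(e⁻) = 1.337×10^5 / 96485 = 1.386 mol
2H₂O → O₂ + 4H⁺ + 4e⁻, so n(O₂) = 1.386 / 4 = 0.3465 mol
V = 0.3465 × 24.0 = 8.316 L

8.32 L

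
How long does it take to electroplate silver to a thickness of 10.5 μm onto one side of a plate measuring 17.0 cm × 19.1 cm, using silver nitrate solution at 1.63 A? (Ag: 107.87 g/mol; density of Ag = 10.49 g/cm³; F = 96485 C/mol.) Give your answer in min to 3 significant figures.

32.7 min

Plated area = 17.0 × 19.1 = 324.7 cm²
Volume = 324.7 × 10.5×10⁻⁴ cm = 0.3409 cm³
m(Ag) = 0.3409 × 10.49 = 3.576 g
n(Ag) = 3.576 / 107.87 = 0.03315 mol; n(e⁻) = 0.03315 mol
Q = 0.03315 × 96485 = 3198 C
t = 3198 / 1.63 = 1962 s = 32.7 min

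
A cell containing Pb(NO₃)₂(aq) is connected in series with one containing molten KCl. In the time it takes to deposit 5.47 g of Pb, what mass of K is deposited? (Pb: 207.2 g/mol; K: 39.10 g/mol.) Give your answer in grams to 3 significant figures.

2.06 g

n(Pb) = 5.47 / 207.2 = 0.02640 mol
Pb²⁺ + 2e⁻ → Pb, so n(e⁻) = 2 × 0.02640 = 0.05280 mol
Same current for the same time ⇒ same n(e⁻) = 0.05280 mol in both cells.
K⁺ + e⁻ → K, so n(K) = 0.05280 mol
m(K) = 0.05280 × 39.10 = 2.06 g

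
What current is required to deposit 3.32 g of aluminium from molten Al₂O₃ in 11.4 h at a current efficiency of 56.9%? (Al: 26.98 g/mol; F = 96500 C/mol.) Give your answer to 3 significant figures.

1.53 A

n(Al) = 3.32 / 26.98 = 0.1231 mol
Al³⁺ + 3e⁻ → Al, so n(e⁻) = 3 × 0.1231 = 0.3693 mol
Q = 0.3693 × 96500 / 0.569 = 62630 C
I = Q / t = 62630 / 41040 s = 1.53 A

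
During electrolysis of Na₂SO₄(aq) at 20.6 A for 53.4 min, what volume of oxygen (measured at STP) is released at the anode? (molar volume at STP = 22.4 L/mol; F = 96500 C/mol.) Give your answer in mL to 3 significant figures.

Charge passed = 20.6 × 3204 = 66000 C
n(e⁻) = 66000 / 96500 = 0.6839 mol
2H₂O → O₂ + 4H⁺ + 4e⁻, so n(O₂) = 0.6839 / 4 = 0.1710 mol
V = 0.1710 × 22.4 = 3.830 L
= 3830 mL

3830 mL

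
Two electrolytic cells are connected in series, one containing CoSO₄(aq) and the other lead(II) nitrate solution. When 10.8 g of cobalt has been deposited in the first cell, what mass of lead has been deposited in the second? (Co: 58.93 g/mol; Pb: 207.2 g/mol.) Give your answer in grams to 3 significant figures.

38.0 g

n(Co) = 10.8 / 58.93 = 0.1833 mol
Co²⁺ + 2e⁻ → Co, so n(e⁻) = 2 × 0.1833 = 0.3666 mol
Same current for the same time ⇒ same n(e⁻) = 0.3666 mol in both cells.
Pb²⁺ + 2e⁻ → Pb, so n(Pb) = 0.3666 / 2 = 0.1833 mol
m(Pb) = 0.1833 × 207.2 = 38.0 g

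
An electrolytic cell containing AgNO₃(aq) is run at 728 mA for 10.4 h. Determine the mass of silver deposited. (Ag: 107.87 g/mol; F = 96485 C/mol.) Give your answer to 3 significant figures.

Q = It = 0.728 × 37440 = 27260 C
n(e⁻) = Q/F = 27260/96485 = 0.2825 mol
Ag⁺ + e⁻ → Ag, so n(Ag) = 0.2825 mol
m = 0.2825 × 107.87 = 30.5 g

30.5 g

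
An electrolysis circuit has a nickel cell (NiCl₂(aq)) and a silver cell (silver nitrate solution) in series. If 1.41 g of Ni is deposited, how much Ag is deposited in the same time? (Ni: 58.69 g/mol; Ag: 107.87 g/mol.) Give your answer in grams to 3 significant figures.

n(Ni) = 1.41 / 58.69 = 0.02402 mol
Ni²⁺ + 2e⁻ → Ni, so n(e⁻) = 2 × 0.02402 = 0.04804 mol
In series, the same 0.04804 mol of electrons flows through the second cell.
Ag⁺ + e⁻ → Ag, so n(Ag) = 0.04804 mol
m(Ag) = 0.04804 × 107.87 = 5.18 g

5.18 g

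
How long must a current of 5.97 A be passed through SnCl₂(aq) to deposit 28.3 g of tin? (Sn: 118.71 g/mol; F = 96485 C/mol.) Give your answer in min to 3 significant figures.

n(Sn) = 28.3 / 118.71 = 0.2384 mol
Sn²⁺ + 2e⁻ → Sn, so n(e⁻) = 2 × 0.2384 = 0.4768 mol
Q = 0.4768 × 96485 = 46000 C
t = Q / I = 46000 / 5.97 = 7705 s = 128 min

128 min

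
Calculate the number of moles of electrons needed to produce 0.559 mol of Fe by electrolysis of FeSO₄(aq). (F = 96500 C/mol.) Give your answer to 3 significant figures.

Fe²⁺ + 2e⁻ → Fe, so n(e⁻) = 2 × 0.559 = 1.118 mol

1.12 mol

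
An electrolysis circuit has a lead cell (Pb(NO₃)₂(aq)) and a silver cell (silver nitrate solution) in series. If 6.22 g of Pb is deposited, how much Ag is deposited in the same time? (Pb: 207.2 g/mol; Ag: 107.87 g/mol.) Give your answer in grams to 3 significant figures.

6.48 g

n(Pb) = 6.22 / 207.2 = 0.03002 mol
Pb²⁺ + 2e⁻ → Pb, so n(e⁻) = 2 × 0.03002 = 0.06004 mol
Since the cells are in series, n(e⁻) in the Ag cell is also 0.06004 mol.
Ag⁺ + e⁻ → Ag, so n(Ag) = 0.06004 mol
m(Ag) = 0.06004 × 107.87 = 6.48 g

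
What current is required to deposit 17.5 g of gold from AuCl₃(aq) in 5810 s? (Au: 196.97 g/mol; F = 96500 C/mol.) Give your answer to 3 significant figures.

n(Au) = 17.5 / 196.97 = 0.08885 mol
Au³⁺ + 3e⁻ → Au, so n(e⁻) = 3 × 0.08885 = 0.2666 mol
Q = 0.2666 × 96500 = 25730 C
I = Q / t = 25730 / 5810 s = 4.43 A

4.43 A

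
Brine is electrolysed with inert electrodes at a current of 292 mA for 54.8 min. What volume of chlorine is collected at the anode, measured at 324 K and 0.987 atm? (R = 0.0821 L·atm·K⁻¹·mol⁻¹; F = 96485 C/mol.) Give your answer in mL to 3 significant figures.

Q = It = 0.292 × 3288 = 960.1 C
n(e⁻) = 960.1 / 96485 = 0.009951 mol
2Cl⁻ → Cl₂ + 2e⁻, so n(Cl₂) = 0.009951 / 2 = 0.004976 mol
V = nRT/P = 0.004976 × 0.0821 × 324 / 0.987 = 0.1341 L
= 134 mL

134 mL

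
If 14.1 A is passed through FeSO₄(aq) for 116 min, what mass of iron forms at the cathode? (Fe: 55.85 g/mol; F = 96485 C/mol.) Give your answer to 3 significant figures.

Charge passed = 14.1 × 6960 = 98140 C
n(e⁻) = Q/F = 98140/96485 = 1.017 mol
Fe²⁺ + 2e⁻ → Fe, so n(Fe) = 1.017 / 2 = 0.5085 mol
m = 0.5085 × 55.85 = 28.4 g

28.4 g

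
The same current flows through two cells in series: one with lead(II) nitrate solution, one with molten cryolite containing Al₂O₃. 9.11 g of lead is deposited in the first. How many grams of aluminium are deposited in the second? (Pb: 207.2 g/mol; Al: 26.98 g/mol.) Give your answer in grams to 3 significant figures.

0.791 g

n(Pb) = 9.11 / 207.2 = 0.04397 mol
Pb²⁺ + 2e⁻ → Pb, so n(e⁻) = 2 × 0.04397 = 0.08794 mol
The cells are in series, so the same charge (and hence the same n(e⁻) = 0.08794 mol) passes through both.
Al³⁺ + 3e⁻ → Al, so n(Al) = 0.08794 / 3 = 0.02931 mol
m(Al) = 0.02931 × 26.98 = 0.791 g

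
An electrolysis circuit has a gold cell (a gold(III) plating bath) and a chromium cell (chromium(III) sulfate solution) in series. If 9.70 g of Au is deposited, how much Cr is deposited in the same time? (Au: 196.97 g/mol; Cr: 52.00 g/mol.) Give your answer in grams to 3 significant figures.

n(Au) = 9.70 / 196.97 = 0.04925 mol
Au³⁺ + 3e⁻ → Au, so n(e⁻) = 3 × 0.04925 = 0.1478 mol
Same current for the same time ⇒ same n(e⁻) = 0.1478 mol in both cells.
Cr³⁺ + 3e⁻ → Cr, so n(Cr) = 0.1478 / 3 = 0.04927 mol
m(Cr) = 0.04927 × 52.00 = 2.56 g

2.56 g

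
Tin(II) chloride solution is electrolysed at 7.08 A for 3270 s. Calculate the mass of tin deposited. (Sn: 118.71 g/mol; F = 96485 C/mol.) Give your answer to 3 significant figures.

Q = 7.08 A × 3270 s = 23150 C
Moles of electrons = 23150 / 96485 = 0.2399 mol
Sn²⁺ + 2e⁻ → Sn, so n(Sn) = 0.2399 / 2 = 0.1200 mol
m = 0.1200 × 118.71 = 14.2 g

14.2 g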